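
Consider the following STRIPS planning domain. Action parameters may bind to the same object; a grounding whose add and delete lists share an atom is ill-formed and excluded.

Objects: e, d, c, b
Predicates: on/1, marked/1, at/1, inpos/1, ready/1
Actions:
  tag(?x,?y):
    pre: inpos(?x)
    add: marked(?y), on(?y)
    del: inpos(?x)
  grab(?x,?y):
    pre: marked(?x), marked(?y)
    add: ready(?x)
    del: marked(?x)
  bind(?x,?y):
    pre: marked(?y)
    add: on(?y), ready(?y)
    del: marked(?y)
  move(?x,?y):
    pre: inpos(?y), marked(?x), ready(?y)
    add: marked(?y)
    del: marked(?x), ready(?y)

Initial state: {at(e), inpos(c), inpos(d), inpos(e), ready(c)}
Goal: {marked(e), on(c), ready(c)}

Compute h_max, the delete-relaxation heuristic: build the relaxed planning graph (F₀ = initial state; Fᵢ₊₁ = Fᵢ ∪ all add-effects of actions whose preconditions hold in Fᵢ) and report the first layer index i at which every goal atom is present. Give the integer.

1

F0 = init (5 atoms)
F1 = F0 ∪ {marked(b), marked(c), marked(d), marked(e), on(b), on(c), on(d), on(e)}  (13 atoms)
goal ⊆ F1  ⇒  h_max = 1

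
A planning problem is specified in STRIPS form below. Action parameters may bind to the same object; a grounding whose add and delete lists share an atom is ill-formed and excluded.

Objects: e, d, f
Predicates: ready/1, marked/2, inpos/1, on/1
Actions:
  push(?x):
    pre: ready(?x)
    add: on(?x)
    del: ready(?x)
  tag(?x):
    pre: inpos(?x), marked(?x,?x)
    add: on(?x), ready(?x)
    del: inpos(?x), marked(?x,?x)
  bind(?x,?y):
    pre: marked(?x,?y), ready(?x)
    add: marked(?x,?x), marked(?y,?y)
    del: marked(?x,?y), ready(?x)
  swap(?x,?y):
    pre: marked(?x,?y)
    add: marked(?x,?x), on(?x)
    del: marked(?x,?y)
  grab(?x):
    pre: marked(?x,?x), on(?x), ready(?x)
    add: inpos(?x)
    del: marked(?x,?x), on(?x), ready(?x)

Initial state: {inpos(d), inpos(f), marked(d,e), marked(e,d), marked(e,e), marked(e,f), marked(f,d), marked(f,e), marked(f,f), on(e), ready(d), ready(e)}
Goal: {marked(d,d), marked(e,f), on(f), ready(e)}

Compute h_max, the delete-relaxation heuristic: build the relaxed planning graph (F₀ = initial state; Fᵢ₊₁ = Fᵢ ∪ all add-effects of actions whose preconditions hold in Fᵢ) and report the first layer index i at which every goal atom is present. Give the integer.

1

F0 = init (12 atoms)
F1 = F0 ∪ {inpos(e), marked(d,d), on(d), on(f), ready(f)}  (17 atoms)
goal ⊆ F1  ⇒  h_max = 1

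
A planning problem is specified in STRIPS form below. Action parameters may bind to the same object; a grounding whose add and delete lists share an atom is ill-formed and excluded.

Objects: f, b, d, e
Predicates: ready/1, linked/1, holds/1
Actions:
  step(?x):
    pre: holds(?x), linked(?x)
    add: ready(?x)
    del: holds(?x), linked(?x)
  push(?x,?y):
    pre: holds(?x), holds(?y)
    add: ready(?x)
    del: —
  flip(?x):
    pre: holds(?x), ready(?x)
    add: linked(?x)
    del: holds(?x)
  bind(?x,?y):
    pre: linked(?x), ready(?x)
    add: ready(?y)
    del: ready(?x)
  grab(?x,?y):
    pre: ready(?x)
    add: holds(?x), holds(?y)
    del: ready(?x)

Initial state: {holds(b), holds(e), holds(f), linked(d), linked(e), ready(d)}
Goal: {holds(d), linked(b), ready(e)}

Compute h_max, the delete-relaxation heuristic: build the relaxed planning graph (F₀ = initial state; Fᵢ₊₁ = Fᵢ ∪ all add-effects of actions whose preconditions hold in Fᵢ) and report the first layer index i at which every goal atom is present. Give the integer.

F0 = init (6 atoms)
F1 = F0 ∪ {holds(d), ready(b), ready(e), ready(f)}  (10 atoms)
F2 = F1 ∪ {linked(b), linked(f)}  (12 atoms)
goal ⊆ F2  ⇒  h_max = 2

2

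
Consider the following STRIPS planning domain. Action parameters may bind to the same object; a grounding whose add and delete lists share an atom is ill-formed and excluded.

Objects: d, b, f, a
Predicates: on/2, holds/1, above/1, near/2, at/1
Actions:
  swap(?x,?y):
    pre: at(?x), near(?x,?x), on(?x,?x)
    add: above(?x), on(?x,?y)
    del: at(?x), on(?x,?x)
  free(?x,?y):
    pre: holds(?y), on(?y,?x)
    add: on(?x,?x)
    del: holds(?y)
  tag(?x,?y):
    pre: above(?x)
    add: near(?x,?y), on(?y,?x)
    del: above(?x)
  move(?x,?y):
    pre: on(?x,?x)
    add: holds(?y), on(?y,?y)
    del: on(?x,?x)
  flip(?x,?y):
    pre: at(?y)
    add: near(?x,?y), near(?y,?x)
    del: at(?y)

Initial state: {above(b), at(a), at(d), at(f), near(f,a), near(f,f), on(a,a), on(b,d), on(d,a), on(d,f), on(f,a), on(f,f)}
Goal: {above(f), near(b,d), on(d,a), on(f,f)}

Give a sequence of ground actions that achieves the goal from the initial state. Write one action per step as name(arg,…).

swap(f,d); tag(b,d); move(a,f)

1. swap(f,d)  →  {above(b), above(f), at(a), at(d), near(f,a), near(f,f), on(a,a), on(b,d), on(d,a), on(d,f), on(f,a), on(f,d)}
2. tag(b,d)  →  {above(f), at(a), at(d), near(b,d), near(f,a), near(f,f), on(a,a), on(b,d), on(d,a), on(d,b), on(d,f), on(f,a), on(f,d)}
3. move(a,f)  →  {above(f), at(a), at(d), holds(f), near(b,d), near(f,a), near(f,f), on(b,d), on(d,a), on(d,b), on(d,f), on(f,a), on(f,d), on(f,f)}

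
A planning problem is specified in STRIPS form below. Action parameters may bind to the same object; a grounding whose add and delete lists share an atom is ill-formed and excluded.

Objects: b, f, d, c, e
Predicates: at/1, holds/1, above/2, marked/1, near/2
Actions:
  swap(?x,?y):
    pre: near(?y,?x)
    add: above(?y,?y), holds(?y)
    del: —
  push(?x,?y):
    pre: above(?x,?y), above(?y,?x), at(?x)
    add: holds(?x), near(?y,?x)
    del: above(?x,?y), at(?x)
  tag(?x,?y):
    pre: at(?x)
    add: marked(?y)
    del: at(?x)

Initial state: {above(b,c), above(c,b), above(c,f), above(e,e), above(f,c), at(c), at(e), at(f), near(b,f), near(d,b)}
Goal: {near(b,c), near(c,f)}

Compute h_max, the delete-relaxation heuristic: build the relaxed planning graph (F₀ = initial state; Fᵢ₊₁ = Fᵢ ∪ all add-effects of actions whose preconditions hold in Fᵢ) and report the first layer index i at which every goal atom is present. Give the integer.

1

F0 = init (10 atoms)
F1 = F0 ∪ {above(b,b), above(d,d), holds(b), holds(c), holds(d), holds(e), holds(f), marked(b), marked(c), marked(d), marked(e), marked(f), near(b,c), near(c,f), near(e,e), near(f,c)}  (26 atoms)
goal ⊆ F1  ⇒  h_max = 1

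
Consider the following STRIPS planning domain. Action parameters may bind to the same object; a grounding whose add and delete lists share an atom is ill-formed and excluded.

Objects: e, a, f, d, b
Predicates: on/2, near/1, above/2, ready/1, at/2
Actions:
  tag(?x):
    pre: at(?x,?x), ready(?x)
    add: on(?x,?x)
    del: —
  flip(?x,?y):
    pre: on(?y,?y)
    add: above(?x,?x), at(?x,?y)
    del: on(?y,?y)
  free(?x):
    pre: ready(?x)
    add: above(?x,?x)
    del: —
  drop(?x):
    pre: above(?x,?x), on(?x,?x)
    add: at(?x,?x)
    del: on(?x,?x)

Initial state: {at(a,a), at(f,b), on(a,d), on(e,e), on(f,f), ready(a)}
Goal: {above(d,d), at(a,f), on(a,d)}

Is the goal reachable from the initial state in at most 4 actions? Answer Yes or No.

1. flip(a,f)  →  {above(a,a), at(a,a), at(a,f), at(f,b), on(a,d), on(e,e), ready(a)}
2. flip(d,e)  →  {above(a,a), above(d,d), at(a,a), at(a,f), at(d,e), at(f,b), on(a,d), ready(a)}
optimal plan length = 2; 2 ≤ 4

Yes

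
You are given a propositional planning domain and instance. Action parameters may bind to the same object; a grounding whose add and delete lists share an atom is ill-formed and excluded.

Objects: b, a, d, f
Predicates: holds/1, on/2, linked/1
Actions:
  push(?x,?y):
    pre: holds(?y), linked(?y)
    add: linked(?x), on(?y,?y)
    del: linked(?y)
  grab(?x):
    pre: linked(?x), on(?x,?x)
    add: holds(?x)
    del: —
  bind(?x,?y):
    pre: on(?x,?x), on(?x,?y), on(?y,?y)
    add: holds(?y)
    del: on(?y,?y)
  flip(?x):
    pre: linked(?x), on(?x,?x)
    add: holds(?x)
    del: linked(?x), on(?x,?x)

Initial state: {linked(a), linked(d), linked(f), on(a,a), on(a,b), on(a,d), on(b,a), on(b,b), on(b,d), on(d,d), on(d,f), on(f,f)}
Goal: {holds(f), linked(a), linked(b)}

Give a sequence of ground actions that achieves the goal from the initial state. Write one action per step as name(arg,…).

1. grab(f)  →  {holds(f), linked(a), linked(d), linked(f), on(a,a), on(a,b), on(a,d), on(b,a), on(b,b), on(b,d), on(d,d), on(d,f), on(f,f)}
2. push(b,f)  →  {holds(f), linked(a), linked(b), linked(d), on(a,a), on(a,b), on(a,d), on(b,a), on(b,b), on(b,d), on(d,d), on(d,f), on(f,f)}

grab(f); push(b,f)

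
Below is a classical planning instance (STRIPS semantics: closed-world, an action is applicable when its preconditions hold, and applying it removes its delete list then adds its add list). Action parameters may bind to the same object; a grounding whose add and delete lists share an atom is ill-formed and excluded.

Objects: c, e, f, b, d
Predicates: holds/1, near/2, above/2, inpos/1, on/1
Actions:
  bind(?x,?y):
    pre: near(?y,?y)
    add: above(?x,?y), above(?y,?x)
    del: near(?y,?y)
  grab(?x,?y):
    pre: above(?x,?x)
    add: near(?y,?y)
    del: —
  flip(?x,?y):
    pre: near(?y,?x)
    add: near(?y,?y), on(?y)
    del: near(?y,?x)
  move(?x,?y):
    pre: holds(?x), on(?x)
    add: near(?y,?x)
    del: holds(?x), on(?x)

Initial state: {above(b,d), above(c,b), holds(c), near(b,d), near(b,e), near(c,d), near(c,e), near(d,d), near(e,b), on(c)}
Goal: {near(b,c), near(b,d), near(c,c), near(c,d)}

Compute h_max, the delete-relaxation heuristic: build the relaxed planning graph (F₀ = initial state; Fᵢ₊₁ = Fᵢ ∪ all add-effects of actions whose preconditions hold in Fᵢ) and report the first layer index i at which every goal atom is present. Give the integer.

1

F0 = init (10 atoms)
F1 = F0 ∪ {above(c,d), above(d,b), above(d,c), above(d,d), above(d,e), above(d,f), above(e,d), above(f,d), near(b,b), near(b,c), near(c,c), near(d,c), near(e,c), near(e,e), near(f,c), on(b), on(e)}  (27 atoms)
goal ⊆ F1  ⇒  h_max = 1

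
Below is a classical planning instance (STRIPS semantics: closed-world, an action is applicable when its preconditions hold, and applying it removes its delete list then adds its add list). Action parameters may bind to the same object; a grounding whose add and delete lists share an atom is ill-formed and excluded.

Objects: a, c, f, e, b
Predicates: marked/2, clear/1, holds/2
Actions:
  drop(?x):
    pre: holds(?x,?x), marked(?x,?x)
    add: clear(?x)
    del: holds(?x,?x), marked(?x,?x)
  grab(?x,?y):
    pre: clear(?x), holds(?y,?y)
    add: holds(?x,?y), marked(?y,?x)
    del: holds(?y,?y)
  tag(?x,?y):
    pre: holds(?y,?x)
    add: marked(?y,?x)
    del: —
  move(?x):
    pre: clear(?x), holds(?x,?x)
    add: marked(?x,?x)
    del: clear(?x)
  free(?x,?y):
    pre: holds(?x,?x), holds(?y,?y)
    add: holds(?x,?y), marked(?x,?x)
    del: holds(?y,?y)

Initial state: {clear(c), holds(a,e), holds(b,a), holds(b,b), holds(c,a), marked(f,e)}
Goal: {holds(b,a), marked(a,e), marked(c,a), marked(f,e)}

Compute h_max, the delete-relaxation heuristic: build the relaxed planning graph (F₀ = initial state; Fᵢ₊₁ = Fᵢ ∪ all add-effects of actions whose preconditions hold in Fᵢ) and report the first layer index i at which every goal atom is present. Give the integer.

F0 = init (6 atoms)
F1 = F0 ∪ {holds(c,b), marked(a,e), marked(b,a), marked(b,b), marked(b,c), marked(c,a)}  (12 atoms)
goal ⊆ F1  ⇒  h_max = 1

1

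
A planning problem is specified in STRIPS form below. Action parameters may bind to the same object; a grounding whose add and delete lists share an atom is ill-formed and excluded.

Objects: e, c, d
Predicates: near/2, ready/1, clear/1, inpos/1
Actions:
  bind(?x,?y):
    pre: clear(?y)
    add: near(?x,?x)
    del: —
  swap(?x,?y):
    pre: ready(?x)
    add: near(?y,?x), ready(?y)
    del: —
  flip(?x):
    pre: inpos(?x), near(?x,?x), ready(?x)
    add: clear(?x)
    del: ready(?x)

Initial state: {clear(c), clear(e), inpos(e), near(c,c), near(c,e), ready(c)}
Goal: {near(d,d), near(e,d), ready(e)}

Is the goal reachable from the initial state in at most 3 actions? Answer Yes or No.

1. bind(d,e)  →  {clear(c), clear(e), inpos(e), near(c,c), near(c,e), near(d,d), ready(c)}
2. swap(c,d)  →  {clear(c), clear(e), inpos(e), near(c,c), near(c,e), near(d,c), near(d,d), ready(c), ready(d)}
3. swap(d,e)  →  {clear(c), clear(e), inpos(e), near(c,c), near(c,e), near(d,c), near(d,d), near(e,d), ready(c), ready(d), ready(e)}
optimal plan length = 3; 3 ≤ 3

Yes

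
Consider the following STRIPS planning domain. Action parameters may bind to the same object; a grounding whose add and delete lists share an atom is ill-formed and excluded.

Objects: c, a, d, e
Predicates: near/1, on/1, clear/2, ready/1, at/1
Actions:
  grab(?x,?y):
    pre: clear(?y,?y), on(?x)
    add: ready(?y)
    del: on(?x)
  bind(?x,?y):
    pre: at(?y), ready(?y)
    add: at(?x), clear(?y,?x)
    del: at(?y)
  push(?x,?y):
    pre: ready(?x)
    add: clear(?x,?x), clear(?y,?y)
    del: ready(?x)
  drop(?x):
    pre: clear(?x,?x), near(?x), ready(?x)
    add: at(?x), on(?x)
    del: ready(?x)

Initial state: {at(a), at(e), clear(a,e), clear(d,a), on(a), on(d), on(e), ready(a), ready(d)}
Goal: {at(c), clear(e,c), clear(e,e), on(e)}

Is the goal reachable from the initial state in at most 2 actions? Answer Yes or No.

1. push(a,e)  →  {at(a), at(e), clear(a,a), clear(a,e), clear(d,a), clear(e,e), on(a), on(d), on(e), ready(d)}
2. grab(a,e)  →  {at(a), at(e), clear(a,a), clear(a,e), clear(d,a), clear(e,e), on(d), on(e), ready(d), ready(e)}
3. bind(c,e)  →  {at(a), at(c), clear(a,a), clear(a,e), clear(d,a), clear(e,c), clear(e,e), on(d), on(e), ready(d), ready(e)}
optimal plan length = 3; 3 > 2

No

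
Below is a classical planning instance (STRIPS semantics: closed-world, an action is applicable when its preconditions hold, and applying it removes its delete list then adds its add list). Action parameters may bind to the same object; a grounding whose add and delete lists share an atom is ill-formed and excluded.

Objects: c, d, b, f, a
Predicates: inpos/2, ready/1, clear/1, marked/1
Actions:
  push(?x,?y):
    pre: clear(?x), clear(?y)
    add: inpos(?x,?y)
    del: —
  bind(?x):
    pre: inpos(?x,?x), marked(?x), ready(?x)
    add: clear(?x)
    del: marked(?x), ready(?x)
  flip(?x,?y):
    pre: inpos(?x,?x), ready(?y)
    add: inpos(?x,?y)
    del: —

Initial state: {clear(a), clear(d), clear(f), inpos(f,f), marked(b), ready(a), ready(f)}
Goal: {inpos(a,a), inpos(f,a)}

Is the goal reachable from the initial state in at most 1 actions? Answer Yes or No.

No

1. push(f,a)  →  {clear(a), clear(d), clear(f), inpos(f,a), inpos(f,f), marked(b), ready(a), ready(f)}
2. push(a,a)  →  {clear(a), clear(d), clear(f), inpos(a,a), inpos(f,a), inpos(f,f), marked(b), ready(a), ready(f)}
optimal plan length = 2; 2 > 1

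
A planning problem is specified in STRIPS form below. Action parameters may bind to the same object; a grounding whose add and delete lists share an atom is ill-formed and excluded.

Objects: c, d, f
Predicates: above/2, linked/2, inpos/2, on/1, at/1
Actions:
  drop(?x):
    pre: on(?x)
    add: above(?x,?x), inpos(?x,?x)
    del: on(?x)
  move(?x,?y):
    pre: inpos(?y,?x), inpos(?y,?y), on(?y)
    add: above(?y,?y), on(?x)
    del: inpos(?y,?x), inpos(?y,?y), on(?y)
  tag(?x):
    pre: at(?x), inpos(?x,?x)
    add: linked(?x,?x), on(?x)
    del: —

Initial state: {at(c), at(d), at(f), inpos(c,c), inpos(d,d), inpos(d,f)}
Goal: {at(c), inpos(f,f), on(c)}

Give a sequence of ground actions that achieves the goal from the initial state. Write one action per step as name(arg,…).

tag(c); tag(d); move(f,d); drop(f)

1. tag(c)  →  {at(c), at(d), at(f), inpos(c,c), inpos(d,d), inpos(d,f), linked(c,c), on(c)}
2. tag(d)  →  {at(c), at(d), at(f), inpos(c,c), inpos(d,d), inpos(d,f), linked(c,c), linked(d,d), on(c), on(d)}
3. move(f,d)  →  {above(d,d), at(c), at(d), at(f), inpos(c,c), linked(c,c), linked(d,d), on(c), on(f)}
4. drop(f)  →  {above(d,d), above(f,f), at(c), at(d), at(f), inpos(c,c), inpos(f,f), linked(c,c), linked(d,d), on(c)}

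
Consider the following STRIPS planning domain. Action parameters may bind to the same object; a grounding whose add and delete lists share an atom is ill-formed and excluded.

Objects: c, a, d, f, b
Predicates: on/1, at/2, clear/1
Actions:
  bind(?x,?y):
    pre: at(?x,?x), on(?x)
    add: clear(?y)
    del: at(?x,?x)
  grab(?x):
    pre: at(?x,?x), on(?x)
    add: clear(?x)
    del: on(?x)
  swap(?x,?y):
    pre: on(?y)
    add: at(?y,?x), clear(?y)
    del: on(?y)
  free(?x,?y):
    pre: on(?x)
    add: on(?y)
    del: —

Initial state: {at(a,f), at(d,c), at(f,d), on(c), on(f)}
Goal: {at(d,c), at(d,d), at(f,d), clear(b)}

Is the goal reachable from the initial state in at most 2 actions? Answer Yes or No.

1. free(c,d)  →  {at(a,f), at(d,c), at(f,d), on(c), on(d), on(f)}
2. swap(d,d)  →  {at(a,f), at(d,c), at(d,d), at(f,d), clear(d), on(c), on(f)}
3. free(c,b)  →  {at(a,f), at(d,c), at(d,d), at(f,d), clear(d), on(b), on(c), on(f)}
4. swap(c,b)  →  {at(a,f), at(b,c), at(d,c), at(d,d), at(f,d), clear(b), clear(d), on(c), on(f)}
optimal plan length = 4; 4 > 2

No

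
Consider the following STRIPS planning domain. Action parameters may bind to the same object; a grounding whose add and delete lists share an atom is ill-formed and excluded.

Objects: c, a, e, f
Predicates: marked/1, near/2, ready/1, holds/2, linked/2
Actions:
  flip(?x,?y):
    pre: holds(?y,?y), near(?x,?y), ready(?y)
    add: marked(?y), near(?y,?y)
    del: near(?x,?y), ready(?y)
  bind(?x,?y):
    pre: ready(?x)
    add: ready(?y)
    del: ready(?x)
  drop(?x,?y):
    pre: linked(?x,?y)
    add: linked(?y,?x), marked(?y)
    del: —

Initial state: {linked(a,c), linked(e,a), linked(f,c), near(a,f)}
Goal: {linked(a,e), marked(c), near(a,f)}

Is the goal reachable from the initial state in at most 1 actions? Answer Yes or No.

No

1. drop(a,c)  →  {linked(a,c), linked(c,a), linked(e,a), linked(f,c), marked(c), near(a,f)}
2. drop(e,a)  →  {linked(a,c), linked(a,e), linked(c,a), linked(e,a), linked(f,c), marked(a), marked(c), near(a,f)}
optimal plan length = 2; 2 > 1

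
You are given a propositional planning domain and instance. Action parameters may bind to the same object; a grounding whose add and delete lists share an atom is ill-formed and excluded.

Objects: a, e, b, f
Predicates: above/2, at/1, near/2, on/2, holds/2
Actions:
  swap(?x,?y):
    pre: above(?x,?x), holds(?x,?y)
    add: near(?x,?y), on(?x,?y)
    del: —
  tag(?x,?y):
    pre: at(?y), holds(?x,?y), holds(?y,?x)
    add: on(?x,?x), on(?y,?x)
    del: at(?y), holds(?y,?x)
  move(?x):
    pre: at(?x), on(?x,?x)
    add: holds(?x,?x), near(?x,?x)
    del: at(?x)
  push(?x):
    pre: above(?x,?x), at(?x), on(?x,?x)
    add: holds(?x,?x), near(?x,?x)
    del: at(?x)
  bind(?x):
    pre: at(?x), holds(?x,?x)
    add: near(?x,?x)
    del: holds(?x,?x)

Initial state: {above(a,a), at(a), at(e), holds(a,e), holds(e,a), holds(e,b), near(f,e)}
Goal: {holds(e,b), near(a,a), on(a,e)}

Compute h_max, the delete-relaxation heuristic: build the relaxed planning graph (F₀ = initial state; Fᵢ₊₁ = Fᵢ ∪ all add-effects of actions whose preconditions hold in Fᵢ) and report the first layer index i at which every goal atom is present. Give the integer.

2

F0 = init (7 atoms)
F1 = F0 ∪ {near(a,e), on(a,a), on(a,e), on(e,a), on(e,e)}  (12 atoms)
F2 = F1 ∪ {holds(a,a), holds(e,e), near(a,a), near(e,e)}  (16 atoms)
goal ⊆ F2  ⇒  h_max = 2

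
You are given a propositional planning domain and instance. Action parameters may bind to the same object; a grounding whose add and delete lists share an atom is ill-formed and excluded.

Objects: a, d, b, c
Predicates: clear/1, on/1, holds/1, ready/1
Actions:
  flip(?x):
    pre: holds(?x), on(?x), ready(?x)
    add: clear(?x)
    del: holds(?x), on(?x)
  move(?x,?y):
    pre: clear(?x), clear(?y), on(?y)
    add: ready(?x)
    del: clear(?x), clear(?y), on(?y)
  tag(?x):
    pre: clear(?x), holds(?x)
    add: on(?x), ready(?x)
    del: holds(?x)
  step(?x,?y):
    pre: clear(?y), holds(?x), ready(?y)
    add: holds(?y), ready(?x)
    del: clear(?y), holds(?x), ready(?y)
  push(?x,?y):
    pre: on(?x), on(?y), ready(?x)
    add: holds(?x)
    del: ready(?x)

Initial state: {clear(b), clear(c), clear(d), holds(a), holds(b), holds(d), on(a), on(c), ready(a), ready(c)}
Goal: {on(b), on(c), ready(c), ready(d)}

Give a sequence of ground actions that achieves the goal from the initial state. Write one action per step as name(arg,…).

tag(d); tag(b)

1. tag(d)  →  {clear(b), clear(c), clear(d), holds(a), holds(b), on(a), on(c), on(d), ready(a), ready(c), ready(d)}
2. tag(b)  →  {clear(b), clear(c), clear(d), holds(a), on(a), on(b), on(c), on(d), ready(a), ready(b), ready(c), ready(d)}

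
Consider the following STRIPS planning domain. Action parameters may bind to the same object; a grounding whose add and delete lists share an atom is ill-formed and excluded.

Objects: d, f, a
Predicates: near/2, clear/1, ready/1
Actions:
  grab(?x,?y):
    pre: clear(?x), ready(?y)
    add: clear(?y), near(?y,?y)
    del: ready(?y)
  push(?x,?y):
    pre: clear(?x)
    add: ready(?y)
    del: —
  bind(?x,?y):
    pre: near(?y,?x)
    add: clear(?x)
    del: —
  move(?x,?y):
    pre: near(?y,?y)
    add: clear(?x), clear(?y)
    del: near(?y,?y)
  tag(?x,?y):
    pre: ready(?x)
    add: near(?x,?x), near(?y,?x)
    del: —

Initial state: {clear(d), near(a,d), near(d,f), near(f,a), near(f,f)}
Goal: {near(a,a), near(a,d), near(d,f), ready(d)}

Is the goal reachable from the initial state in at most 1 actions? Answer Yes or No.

1. push(d,d)  →  {clear(d), near(a,d), near(d,f), near(f,a), near(f,f), ready(d)}
2. push(d,a)  →  {clear(d), near(a,d), near(d,f), near(f,a), near(f,f), ready(a), ready(d)}
3. grab(d,a)  →  {clear(a), clear(d), near(a,a), near(a,d), near(d,f), near(f,a), near(f,f), ready(d)}
optimal plan length = 3; 3 > 1

No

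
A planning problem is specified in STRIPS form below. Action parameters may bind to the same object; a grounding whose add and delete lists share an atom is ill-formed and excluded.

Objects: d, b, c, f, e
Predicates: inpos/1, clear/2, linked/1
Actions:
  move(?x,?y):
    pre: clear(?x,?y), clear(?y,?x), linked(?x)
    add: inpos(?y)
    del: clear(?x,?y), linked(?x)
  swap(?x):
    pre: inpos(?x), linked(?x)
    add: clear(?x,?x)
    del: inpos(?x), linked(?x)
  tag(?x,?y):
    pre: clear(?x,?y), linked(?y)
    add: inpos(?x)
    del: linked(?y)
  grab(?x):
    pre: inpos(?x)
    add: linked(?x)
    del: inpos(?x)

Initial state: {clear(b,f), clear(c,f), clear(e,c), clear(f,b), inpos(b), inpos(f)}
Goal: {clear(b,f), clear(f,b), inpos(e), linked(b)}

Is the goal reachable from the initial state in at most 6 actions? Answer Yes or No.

Yes

1. grab(b)  →  {clear(b,f), clear(c,f), clear(e,c), clear(f,b), inpos(f), linked(b)}
2. grab(f)  →  {clear(b,f), clear(c,f), clear(e,c), clear(f,b), linked(b), linked(f)}
3. tag(c,f)  →  {clear(b,f), clear(c,f), clear(e,c), clear(f,b), inpos(c), linked(b)}
4. grab(c)  →  {clear(b,f), clear(c,f), clear(e,c), clear(f,b), linked(b), linked(c)}
5. tag(e,c)  →  {clear(b,f), clear(c,f), clear(e,c), clear(f,b), inpos(e), linked(b)}
optimal plan length = 5; 5 ≤ 6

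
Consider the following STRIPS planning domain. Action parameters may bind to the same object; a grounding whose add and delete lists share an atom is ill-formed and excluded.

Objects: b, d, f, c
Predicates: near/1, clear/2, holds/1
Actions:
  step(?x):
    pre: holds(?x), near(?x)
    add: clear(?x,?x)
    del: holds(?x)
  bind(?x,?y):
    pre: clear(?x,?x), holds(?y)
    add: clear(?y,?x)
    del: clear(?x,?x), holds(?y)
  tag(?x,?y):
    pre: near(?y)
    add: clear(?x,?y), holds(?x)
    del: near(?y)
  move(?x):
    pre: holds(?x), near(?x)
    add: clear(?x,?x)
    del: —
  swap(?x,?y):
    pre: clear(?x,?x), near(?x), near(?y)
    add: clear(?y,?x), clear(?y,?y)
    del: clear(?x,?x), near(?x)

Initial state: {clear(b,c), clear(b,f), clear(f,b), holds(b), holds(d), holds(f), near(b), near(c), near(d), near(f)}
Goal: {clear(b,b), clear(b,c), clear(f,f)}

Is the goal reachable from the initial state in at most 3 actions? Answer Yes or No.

Yes

1. step(b)  →  {clear(b,b), clear(b,c), clear(b,f), clear(f,b), holds(d), holds(f), near(b), near(c), near(d), near(f)}
2. step(f)  →  {clear(b,b), clear(b,c), clear(b,f), clear(f,b), clear(f,f), holds(d), near(b), near(c), near(d), near(f)}
optimal plan length = 2; 2 ≤ 3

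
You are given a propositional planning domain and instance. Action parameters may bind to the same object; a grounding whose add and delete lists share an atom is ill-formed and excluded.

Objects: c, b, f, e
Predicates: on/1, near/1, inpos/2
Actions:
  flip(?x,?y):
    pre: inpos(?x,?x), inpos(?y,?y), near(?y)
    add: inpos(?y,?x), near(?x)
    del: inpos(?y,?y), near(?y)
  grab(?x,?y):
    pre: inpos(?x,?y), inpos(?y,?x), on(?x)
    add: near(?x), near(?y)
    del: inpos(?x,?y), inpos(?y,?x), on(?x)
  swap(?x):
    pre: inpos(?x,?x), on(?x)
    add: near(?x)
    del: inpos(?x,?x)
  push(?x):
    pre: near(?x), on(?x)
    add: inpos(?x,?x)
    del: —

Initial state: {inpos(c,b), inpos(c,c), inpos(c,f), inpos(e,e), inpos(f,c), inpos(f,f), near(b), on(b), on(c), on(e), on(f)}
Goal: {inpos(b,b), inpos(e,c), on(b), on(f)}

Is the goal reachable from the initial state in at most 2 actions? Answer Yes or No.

1. grab(c,f)  →  {inpos(c,b), inpos(c,c), inpos(e,e), inpos(f,f), near(b), near(c), near(f), on(b), on(e), on(f)}
2. flip(e,f)  →  {inpos(c,b), inpos(c,c), inpos(e,e), inpos(f,e), near(b), near(c), near(e), on(b), on(e), on(f)}
3. flip(c,e)  →  {inpos(c,b), inpos(c,c), inpos(e,c), inpos(f,e), near(b), near(c), on(b), on(e), on(f)}
4. push(b)  →  {inpos(b,b), inpos(c,b), inpos(c,c), inpos(e,c), inpos(f,e), near(b), near(c), on(b), on(e), on(f)}
optimal plan length = 4; 4 > 2

No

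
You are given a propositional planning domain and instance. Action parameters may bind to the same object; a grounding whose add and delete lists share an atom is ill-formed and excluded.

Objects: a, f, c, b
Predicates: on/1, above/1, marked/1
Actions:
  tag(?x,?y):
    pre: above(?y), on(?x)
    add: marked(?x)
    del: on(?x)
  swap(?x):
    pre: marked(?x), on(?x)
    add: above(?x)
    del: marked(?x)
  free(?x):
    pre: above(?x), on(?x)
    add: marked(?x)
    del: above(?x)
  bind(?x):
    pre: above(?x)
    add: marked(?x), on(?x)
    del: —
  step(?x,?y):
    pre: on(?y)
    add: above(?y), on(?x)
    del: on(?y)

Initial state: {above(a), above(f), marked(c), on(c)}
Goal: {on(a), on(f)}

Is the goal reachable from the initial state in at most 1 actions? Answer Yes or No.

No

1. bind(a)  →  {above(a), above(f), marked(a), marked(c), on(a), on(c)}
2. bind(f)  →  {above(a), above(f), marked(a), marked(c), marked(f), on(a), on(c), on(f)}
optimal plan length = 2; 2 > 1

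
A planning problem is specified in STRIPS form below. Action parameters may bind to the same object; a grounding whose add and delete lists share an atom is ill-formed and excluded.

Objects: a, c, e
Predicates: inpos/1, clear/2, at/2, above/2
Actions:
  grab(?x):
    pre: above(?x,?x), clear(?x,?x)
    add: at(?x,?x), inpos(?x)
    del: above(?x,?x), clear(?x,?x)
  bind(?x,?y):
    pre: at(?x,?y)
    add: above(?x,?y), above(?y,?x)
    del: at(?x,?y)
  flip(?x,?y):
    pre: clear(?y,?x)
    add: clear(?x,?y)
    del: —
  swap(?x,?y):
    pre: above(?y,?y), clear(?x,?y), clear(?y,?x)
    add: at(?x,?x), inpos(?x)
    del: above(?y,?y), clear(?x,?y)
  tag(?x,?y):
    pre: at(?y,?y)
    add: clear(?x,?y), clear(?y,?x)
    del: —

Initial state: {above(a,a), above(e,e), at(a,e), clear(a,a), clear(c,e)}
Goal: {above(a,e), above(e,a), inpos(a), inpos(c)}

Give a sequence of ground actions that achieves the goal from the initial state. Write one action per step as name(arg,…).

1. grab(a)  →  {above(e,e), at(a,a), at(a,e), clear(c,e), inpos(a)}
2. bind(a,e)  →  {above(a,e), above(e,a), above(e,e), at(a,a), clear(c,e), inpos(a)}
3. flip(e,c)  →  {above(a,e), above(e,a), above(e,e), at(a,a), clear(c,e), clear(e,c), inpos(a)}
4. swap(c,e)  →  {above(a,e), above(e,a), at(a,a), at(c,c), clear(e,c), inpos(a), inpos(c)}

grab(a); bind(a,e); flip(e,c); swap(c,e)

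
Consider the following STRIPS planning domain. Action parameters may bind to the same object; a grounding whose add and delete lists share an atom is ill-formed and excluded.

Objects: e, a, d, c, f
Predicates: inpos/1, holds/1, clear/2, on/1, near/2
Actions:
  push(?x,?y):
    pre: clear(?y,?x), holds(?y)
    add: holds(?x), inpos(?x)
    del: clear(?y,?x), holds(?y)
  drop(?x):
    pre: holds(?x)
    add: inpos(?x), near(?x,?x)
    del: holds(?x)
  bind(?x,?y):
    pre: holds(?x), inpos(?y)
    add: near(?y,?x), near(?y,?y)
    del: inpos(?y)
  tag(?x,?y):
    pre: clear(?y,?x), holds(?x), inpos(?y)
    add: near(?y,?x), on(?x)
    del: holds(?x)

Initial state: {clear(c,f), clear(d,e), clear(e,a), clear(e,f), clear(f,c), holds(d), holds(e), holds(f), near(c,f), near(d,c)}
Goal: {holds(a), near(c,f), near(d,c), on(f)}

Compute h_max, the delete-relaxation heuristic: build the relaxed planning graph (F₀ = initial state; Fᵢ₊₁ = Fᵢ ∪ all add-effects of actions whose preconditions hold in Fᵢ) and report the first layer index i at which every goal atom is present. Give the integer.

F0 = init (10 atoms)
F1 = F0 ∪ {holds(a), holds(c), inpos(a), inpos(c), inpos(d), inpos(e), inpos(f), near(d,d), near(e,e), near(f,f)}  (20 atoms)
F2 = F1 ∪ {near(a,a), near(a,c), near(a,d), near(a,e), near(a,f), near(c,a), near(c,c), near(c,d), near(c,e), near(d,a), near(d,e), near(d,f), near(e,a), near(e,c), near(e,d), near(e,f), near(f,a), near(f,c), near(f,d), near(f,e), on(a), on(c), on(e), on(f)}  (44 atoms)
goal ⊆ F2  ⇒  h_max = 2

2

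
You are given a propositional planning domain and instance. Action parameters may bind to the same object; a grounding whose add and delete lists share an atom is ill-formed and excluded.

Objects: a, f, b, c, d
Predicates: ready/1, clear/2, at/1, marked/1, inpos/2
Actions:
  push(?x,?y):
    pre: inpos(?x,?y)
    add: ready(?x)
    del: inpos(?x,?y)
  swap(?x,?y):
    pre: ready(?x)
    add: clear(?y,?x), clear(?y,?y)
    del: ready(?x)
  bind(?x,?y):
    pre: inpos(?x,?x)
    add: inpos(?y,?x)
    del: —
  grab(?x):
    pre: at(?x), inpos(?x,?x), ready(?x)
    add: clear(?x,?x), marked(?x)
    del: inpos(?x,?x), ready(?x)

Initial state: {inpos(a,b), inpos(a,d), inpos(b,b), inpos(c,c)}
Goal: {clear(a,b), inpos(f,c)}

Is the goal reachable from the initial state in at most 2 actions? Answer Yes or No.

1. push(b,b)  →  {inpos(a,b), inpos(a,d), inpos(c,c), ready(b)}
2. swap(b,a)  →  {clear(a,a), clear(a,b), inpos(a,b), inpos(a,d), inpos(c,c)}
3. bind(c,f)  →  {clear(a,a), clear(a,b), inpos(a,b), inpos(a,d), inpos(c,c), inpos(f,c)}
optimal plan length = 3; 3 > 2

No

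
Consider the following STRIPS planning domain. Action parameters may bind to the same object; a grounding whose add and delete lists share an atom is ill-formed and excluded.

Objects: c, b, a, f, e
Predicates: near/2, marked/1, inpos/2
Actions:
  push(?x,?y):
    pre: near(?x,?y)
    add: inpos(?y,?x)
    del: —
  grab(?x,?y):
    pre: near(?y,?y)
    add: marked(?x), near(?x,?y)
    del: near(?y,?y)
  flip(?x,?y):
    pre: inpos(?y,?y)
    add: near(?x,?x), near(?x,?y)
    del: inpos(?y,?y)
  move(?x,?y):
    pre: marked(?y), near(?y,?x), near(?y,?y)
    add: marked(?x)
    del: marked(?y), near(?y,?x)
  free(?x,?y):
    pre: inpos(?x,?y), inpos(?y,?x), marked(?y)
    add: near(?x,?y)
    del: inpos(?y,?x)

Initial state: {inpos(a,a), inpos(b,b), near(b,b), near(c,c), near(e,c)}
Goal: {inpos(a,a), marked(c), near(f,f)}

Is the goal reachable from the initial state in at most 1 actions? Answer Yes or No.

1. grab(c,b)  →  {inpos(a,a), inpos(b,b), marked(c), near(c,b), near(c,c), near(e,c)}
2. flip(f,b)  →  {inpos(a,a), marked(c), near(c,b), near(c,c), near(e,c), near(f,b), near(f,f)}
optimal plan length = 2; 2 > 1

No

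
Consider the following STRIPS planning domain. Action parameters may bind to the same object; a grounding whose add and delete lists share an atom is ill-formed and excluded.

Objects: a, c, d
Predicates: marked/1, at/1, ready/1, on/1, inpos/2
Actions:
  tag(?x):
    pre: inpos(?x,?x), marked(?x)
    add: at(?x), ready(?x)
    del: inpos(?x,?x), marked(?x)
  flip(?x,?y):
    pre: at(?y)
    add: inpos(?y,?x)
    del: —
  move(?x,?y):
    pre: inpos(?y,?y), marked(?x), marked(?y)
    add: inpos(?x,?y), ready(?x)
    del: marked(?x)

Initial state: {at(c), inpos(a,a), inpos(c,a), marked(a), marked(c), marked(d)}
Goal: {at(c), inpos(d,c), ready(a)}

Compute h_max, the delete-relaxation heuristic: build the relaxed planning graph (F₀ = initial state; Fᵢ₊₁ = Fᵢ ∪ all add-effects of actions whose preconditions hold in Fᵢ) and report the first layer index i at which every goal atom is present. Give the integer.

2

F0 = init (6 atoms)
F1 = F0 ∪ {at(a), inpos(c,c), inpos(c,d), inpos(d,a), ready(a), ready(c), ready(d)}  (13 atoms)
F2 = F1 ∪ {inpos(a,c), inpos(a,d), inpos(d,c)}  (16 atoms)
goal ⊆ F2  ⇒  h_max = 2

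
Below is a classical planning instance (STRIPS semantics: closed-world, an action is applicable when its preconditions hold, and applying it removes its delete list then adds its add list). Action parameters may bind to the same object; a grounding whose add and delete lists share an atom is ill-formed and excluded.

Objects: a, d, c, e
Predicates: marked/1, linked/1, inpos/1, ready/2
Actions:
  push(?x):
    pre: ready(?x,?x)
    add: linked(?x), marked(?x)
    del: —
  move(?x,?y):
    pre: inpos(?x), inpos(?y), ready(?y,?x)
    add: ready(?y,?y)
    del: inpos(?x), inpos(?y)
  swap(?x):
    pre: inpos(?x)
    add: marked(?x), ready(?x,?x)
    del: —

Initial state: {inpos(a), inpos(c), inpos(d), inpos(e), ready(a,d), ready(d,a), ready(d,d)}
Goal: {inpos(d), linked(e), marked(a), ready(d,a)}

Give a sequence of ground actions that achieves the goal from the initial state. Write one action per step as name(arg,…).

swap(a); swap(e); push(e)

1. swap(a)  →  {inpos(a), inpos(c), inpos(d), inpos(e), marked(a), ready(a,a), ready(a,d), ready(d,a), ready(d,d)}
2. swap(e)  →  {inpos(a), inpos(c), inpos(d), inpos(e), marked(a), marked(e), ready(a,a), ready(a,d), ready(d,a), ready(d,d), ready(e,e)}
3. push(e)  →  {inpos(a), inpos(c), inpos(d), inpos(e), linked(e), marked(a), marked(e), ready(a,a), ready(a,d), ready(d,a), ready(d,d), ready(e,e)}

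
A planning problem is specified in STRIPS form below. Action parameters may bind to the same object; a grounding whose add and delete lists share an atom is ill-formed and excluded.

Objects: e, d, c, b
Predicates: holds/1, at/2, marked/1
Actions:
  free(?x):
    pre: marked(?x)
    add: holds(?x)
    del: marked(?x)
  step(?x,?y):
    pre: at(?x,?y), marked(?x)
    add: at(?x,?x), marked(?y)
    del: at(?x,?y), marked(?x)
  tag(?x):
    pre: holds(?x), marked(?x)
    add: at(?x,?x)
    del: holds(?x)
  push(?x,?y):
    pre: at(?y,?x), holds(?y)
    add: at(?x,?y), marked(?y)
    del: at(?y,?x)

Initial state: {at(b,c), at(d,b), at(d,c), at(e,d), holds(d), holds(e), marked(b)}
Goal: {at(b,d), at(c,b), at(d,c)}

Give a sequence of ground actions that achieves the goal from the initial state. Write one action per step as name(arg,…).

1. free(b)  →  {at(b,c), at(d,b), at(d,c), at(e,d), holds(b), holds(d), holds(e)}
2. push(c,b)  →  {at(c,b), at(d,b), at(d,c), at(e,d), holds(b), holds(d), holds(e), marked(b)}
3. push(b,d)  →  {at(b,d), at(c,b), at(d,c), at(e,d), holds(b), holds(d), holds(e), marked(b), marked(d)}

free(b); push(c,b); push(b,d)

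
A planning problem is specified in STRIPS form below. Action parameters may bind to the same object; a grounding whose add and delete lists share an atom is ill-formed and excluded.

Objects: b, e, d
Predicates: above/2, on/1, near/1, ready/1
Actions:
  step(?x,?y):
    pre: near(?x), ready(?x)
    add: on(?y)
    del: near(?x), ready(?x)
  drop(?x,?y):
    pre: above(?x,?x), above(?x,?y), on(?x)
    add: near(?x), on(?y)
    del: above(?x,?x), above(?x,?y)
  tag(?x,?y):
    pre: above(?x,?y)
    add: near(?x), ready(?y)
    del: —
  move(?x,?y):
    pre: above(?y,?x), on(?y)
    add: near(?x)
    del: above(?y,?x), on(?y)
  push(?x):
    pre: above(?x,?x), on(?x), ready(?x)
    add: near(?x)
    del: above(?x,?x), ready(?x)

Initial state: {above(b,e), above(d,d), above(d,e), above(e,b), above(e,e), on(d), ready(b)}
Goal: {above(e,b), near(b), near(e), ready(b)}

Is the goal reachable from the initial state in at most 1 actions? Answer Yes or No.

1. tag(b,e)  →  {above(b,e), above(d,d), above(d,e), above(e,b), above(e,e), near(b), on(d), ready(b), ready(e)}
2. tag(e,b)  →  {above(b,e), above(d,d), above(d,e), above(e,b), above(e,e), near(b), near(e), on(d), ready(b), ready(e)}
optimal plan length = 2; 2 > 1

No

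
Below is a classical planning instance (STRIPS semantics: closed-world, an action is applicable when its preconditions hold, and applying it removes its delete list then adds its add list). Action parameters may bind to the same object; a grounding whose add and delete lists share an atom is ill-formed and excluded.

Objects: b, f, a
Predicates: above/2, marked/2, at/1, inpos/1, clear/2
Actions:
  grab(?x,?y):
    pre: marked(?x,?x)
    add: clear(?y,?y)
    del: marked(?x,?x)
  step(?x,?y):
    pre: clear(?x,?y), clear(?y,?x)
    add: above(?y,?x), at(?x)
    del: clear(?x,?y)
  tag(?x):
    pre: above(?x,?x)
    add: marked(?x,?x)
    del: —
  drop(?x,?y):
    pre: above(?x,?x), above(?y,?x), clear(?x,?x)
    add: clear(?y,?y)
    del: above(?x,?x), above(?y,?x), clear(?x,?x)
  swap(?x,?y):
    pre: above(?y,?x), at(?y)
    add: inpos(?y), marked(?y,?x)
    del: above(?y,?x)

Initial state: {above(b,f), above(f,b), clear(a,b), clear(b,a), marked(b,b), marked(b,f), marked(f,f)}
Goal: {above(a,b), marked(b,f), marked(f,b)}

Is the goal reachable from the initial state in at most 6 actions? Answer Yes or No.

Yes

1. grab(b,f)  →  {above(b,f), above(f,b), clear(a,b), clear(b,a), clear(f,f), marked(b,f), marked(f,f)}
2. step(b,a)  →  {above(a,b), above(b,f), above(f,b), at(b), clear(a,b), clear(f,f), marked(b,f), marked(f,f)}
3. step(f,f)  →  {above(a,b), above(b,f), above(f,b), above(f,f), at(b), at(f), clear(a,b), marked(b,f), marked(f,f)}
4. swap(b,f)  →  {above(a,b), above(b,f), above(f,f), at(b), at(f), clear(a,b), inpos(f), marked(b,f), marked(f,b), marked(f,f)}
optimal plan length = 4; 4 ≤ 6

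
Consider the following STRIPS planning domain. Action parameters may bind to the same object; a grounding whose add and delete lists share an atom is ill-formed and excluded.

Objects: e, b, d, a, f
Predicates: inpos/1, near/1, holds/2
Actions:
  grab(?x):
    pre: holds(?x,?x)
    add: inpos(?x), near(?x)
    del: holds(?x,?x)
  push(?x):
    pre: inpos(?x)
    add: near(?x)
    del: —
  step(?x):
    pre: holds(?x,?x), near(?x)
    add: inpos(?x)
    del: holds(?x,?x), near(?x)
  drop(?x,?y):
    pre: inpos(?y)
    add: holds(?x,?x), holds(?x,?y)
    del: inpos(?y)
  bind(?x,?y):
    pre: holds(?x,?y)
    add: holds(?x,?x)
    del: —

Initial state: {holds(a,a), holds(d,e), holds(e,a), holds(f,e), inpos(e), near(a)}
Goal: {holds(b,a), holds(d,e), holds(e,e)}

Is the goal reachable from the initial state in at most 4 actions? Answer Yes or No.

Yes

1. grab(a)  →  {holds(d,e), holds(e,a), holds(f,e), inpos(a), inpos(e), near(a)}
2. drop(e,e)  →  {holds(d,e), holds(e,a), holds(e,e), holds(f,e), inpos(a), near(a)}
3. drop(b,a)  →  {holds(b,a), holds(b,b), holds(d,e), holds(e,a), holds(e,e), holds(f,e), near(a)}
optimal plan length = 3; 3 ≤ 4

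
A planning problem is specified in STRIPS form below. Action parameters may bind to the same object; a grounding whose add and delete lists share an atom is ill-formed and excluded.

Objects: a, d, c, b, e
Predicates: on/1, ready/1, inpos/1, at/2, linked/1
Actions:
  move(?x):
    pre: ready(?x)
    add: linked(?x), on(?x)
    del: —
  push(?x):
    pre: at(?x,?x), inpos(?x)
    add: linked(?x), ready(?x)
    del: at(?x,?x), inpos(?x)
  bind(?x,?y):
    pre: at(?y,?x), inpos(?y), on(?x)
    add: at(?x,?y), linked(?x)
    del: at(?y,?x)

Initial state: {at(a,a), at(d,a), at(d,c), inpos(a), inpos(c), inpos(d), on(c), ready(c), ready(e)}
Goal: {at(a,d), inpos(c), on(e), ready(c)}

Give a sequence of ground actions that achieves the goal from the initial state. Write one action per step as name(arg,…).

1. move(e)  →  {at(a,a), at(d,a), at(d,c), inpos(a), inpos(c), inpos(d), linked(e), on(c), on(e), ready(c), ready(e)}
2. push(a)  →  {at(d,a), at(d,c), inpos(c), inpos(d), linked(a), linked(e), on(c), on(e), ready(a), ready(c), ready(e)}
3. move(a)  →  {at(d,a), at(d,c), inpos(c), inpos(d), linked(a), linked(e), on(a), on(c), on(e), ready(a), ready(c), ready(e)}
4. bind(a,d)  →  {at(a,d), at(d,c), inpos(c), inpos(d), linked(a), linked(e), on(a), on(c), on(e), ready(a), ready(c), ready(e)}

move(e); push(a); move(a); bind(a,d)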